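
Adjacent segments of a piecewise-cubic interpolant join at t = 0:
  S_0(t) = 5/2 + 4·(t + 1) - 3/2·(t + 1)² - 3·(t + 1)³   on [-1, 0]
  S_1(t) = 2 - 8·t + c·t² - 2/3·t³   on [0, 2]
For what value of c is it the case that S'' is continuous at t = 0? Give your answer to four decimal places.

-10.5000

S_0''(t) = -3 - 18·(t + 1), so S_0''(0) = -21. On the right, S_1''(0) = 2c, so c = -21/2.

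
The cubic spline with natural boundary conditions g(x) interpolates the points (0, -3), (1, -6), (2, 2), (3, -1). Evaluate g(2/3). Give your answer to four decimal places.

With σ_i denoting the second derivative at x_i, h_i = 1, 1, 1, and Δ_i = (y_(i+1) − y_i)/h_i = -3, 8, -3:
  1·σ_0 + 4·σ_1 + 1·σ_2 = 6(Δ_1 - Δ_0) = 66
  1·σ_1 + 4·σ_2 + 1·σ_3 = 6(Δ_2 - Δ_1) = -66
Natural end conditions: σ_0 = σ_3 = 0.
Forward elimination and back-substitution give σ_0 = 0, σ_1 = 22, σ_2 = -22, σ_3 = 0.
On [0, 1], g(x) = -3 - 20/3·x + 0·x² + 11/3·x³.
With x = 2/3: g(2/3) = -515/81.

-6.3580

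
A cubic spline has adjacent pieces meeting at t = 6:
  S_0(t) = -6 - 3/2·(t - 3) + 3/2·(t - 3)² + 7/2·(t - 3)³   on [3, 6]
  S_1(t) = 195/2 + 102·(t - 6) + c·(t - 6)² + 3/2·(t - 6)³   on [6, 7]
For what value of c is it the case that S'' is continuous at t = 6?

S_0''(t) = 3 + 21·(t - 3), so S_0''(6) = 66. On the right, S_1''(6) = 2c, so c = 33.

33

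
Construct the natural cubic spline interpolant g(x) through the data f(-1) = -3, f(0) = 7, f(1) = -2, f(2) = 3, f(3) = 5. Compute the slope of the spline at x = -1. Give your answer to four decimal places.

16.1429

Let σ_i = g''(x_i). Step sizes h_i = 1, 1, 1, 1; slopes of the chords Δ_i = (y_(i+1) - y_i)/h_i = 10, -9, 5, 2.
  1·σ_0 + 4·σ_1 + 1·σ_2 = 6(Δ_1 - Δ_0) = -114
  1·σ_1 + 4·σ_2 + 1·σ_3 = 6(Δ_2 - Δ_1) = 84
  1·σ_2 + 4·σ_3 + 1·σ_4 = 6(Δ_3 - Δ_2) = -18
Natural end conditions: σ_0 = σ_4 = 0.
Solving the tridiagonal system: σ_0 = 0, σ_1 = -258/7, σ_2 = 234/7, σ_3 = -90/7, σ_4 = 0.
On [-1, 0], g'(x) = b_0 + 2c_0·(x + 1) + 3d_0·(x + 1)² with b_0 = Δ_0 - h_0(2σ_0 + σ_1)/6 = 113/7, c_0 = σ_0/2 = 0, d_0 = (σ_1 - σ_0)/(6h_0) = -43/7. So g'(-1) = 113/7.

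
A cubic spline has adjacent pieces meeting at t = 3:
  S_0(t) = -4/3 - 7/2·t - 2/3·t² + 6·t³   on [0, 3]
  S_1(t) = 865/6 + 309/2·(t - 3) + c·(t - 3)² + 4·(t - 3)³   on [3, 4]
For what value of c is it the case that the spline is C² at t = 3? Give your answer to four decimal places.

S_0''(t) = -4/3 + 36·t, so S_0''(3) = 320/3. On the right, S_1''(3) = 2c, so c = 160/3.

53.3333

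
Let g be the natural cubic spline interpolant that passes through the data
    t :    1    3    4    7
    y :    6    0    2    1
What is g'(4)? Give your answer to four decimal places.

2.0922

Write M_i for g''(x_i). With h_i = 2, 1, 3 and divided differences Δ_i = -3, 2, -1/3, the continuity of g' gives the tridiagonal system
  2·M_0 + 6·M_1 + 1·M_2 = 6(Δ_1 - Δ_0) = 30
  1·M_1 + 8·M_2 + 3·M_3 = 6(Δ_2 - Δ_1) = -14
Natural end conditions: M_0 = M_3 = 0.
Solving: M_0 = 0, M_1 = 254/47, M_2 = -114/47, M_3 = 0.
On [4, 7], g'(t) = b_2 + 2c_2·(t - 4) + 3d_2·(t - 4)² with b_2 = Δ_2 - h_2(2M_2 + M_3)/6 = 295/141, c_2 = M_2/2 = -57/47, d_2 = (M_3 - M_2)/(6h_2) = 19/141. So g'(4) = 295/141.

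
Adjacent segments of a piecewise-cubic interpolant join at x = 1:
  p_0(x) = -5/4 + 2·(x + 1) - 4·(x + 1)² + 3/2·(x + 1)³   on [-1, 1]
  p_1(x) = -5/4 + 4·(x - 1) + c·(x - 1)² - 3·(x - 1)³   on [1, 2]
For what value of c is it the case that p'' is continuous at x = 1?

p_0''(x) = -8 + 9·(x + 1), so p_0''(1) = 10. On the right, p_1''(1) = 2c, so c = 5.

5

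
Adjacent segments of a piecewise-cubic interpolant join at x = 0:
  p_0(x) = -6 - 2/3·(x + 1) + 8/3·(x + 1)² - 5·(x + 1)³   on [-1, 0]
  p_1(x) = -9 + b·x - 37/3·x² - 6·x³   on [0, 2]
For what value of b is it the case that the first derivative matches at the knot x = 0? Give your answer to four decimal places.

p_0'(x) = -2/3 + 16/3·(x + 1) - 15·(x + 1)², so p_0'(0) = -31/3. On the right, p_1'(0) = b, so b = -31/3.

-10.3333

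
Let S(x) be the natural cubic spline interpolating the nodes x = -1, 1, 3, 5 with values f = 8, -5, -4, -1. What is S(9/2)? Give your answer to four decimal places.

With M_i denoting the second derivative at x_i, h_i = 2, 2, 2, and Δ_i = (y_(i+1) − y_i)/h_i = -13/2, 1/2, 3/2:
  2·M_0 + 8·M_1 + 2·M_2 = 6(Δ_1 - Δ_0) = 42
  2·M_1 + 8·M_2 + 2·M_3 = 6(Δ_2 - Δ_1) = 6
Natural end conditions: M_0 = M_3 = 0.
Solving the tridiagonal system: M_0 = 0, M_1 = 27/5, M_2 = -3/5, M_3 = 0.
On [3, 5], S(x) = -4 + 19/10·(x - 3) - 3/10·(x - 3)² + 1/20·(x - 3)³.
With (x - 3) = 3/2: S(9/2) = -53/32.

-1.6563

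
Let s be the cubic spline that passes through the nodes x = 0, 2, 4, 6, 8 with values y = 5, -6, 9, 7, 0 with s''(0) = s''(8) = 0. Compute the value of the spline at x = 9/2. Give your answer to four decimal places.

10.5064

Put M_i = s'' at the i-th knot. Here h = (2, 2, 2, 2) and Δ = (-11/2, 15/2, -1, -7/2), so the interior equations h_(i-1)·M_(i-1) + 2(h_(i-1)+h_i)·M_i + h_i·M_(i+1) = 6(Δ_i − Δ_(i-1)) read
  2·M_0 + 8·M_1 + 2·M_2 = 6(Δ_1 - Δ_0) = 78
  2·M_1 + 8·M_2 + 2·M_3 = 6(Δ_2 - Δ_1) = -51
  2·M_2 + 8·M_3 + 2·M_4 = 6(Δ_3 - Δ_2) = -15
Natural end conditions: M_0 = M_4 = 0.
Forward elimination and back-substitution give M_0 = 0, M_1 = 1359/112, M_2 = -267/28, M_3 = 57/112, M_4 = 0.
On [4, 6], s(x) = 9 + 83/16·(x - 4) - 267/56·(x - 4)² + 375/448·(x - 4)³.
With (x - 4) = 1/2: s(9/2) = 37655/3584.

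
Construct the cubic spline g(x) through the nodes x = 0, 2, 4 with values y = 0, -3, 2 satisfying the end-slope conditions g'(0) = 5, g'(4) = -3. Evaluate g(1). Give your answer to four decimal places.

-0.3125

Put σ_i = g'' at the i-th knot. Here h = (2, 2) and Δ = (-3/2, 5/2), so the interior equations h_(i-1)·σ_(i-1) + 2(h_(i-1)+h_i)·σ_i + h_i·σ_(i+1) = 6(Δ_i − Δ_(i-1)) read
  2·σ_0 + 8·σ_1 + 2·σ_2 = 6(Δ_1 - Δ_0) = 24
Clamped end conditions give two more equations: 2h_0·σ_0 + h_0·σ_1 = 6(Δ_0 - g'(0)) = -39 and h_1·σ_1 + 2h_1·σ_2 = 6(g'(4) - Δ_1) = -33.
Solving: σ_0 = -59/4, σ_1 = 10, σ_2 = -53/4.
On [0, 2], g(x) = 0 + 5·x - 59/8·x² + 33/16·x³.
With x = 1: g(1) = -5/16.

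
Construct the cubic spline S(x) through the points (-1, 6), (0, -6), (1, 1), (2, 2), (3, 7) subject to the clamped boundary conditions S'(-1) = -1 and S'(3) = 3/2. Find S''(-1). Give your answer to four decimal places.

With m_i denoting the second derivative at x_i, h_i = 1, 1, 1, 1, and Δ_i = (y_(i+1) − y_i)/h_i = -12, 7, 1, 5:
  1·m_0 + 4·m_1 + 1·m_2 = 6(Δ_1 - Δ_0) = 114
  1·m_1 + 4·m_2 + 1·m_3 = 6(Δ_2 - Δ_1) = -36
  1·m_2 + 4·m_3 + 1·m_4 = 6(Δ_3 - Δ_2) = 24
Clamped end conditions give two more equations: 2h_0·m_0 + h_0·m_1 = 6(Δ_0 - S'(-1)) = -66 and h_3·m_3 + 2h_3·m_4 = 6(S'(3) - Δ_3) = -21.
Solving: m_0 = -3229/56, m_1 = 1381/28, m_2 = -205/8, m_3 = 481/28, m_4 = -1069/56.

-57.6607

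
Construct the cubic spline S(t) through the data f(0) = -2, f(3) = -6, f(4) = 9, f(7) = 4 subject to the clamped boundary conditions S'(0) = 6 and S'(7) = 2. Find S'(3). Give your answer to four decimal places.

11.2000

With M_i denoting the second derivative at x_i, h_i = 3, 1, 3, and Δ_i = (y_(i+1) − y_i)/h_i = -4/3, 15, -5/3:
  3·M_0 + 8·M_1 + 1·M_2 = 6(Δ_1 - Δ_0) = 98
  1·M_1 + 8·M_2 + 3·M_3 = 6(Δ_2 - Δ_1) = -100
Clamped end conditions give two more equations: 2h_0·M_0 + h_0·M_1 = 6(Δ_0 - S'(0)) = -44 and h_2·M_2 + 2h_2·M_3 = 6(S'(7) - Δ_2) = 22.
Forward elimination and back-substitution give M_0 = -272/15, M_1 = 108/5, M_2 = -102/5, M_3 = 208/15.
On [3, 4], S'(t) = b_1 + 2c_1·(t - 3) + 3d_1·(t - 3)² with b_1 = Δ_1 - h_1(2M_1 + M_2)/6 = 56/5, c_1 = M_1/2 = 54/5, d_1 = (M_2 - M_1)/(6h_1) = -7. So S'(3) = 56/5.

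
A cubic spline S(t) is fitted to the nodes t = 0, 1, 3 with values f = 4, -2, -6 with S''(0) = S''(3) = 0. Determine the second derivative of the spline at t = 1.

4

Put σ_i = S'' at the i-th knot. Here h = (1, 2) and Δ = (-6, -2), so the interior equations h_(i-1)·σ_(i-1) + 2(h_(i-1)+h_i)·σ_i + h_i·σ_(i+1) = 6(Δ_i − Δ_(i-1)) read
  1·σ_0 + 6·σ_1 + 2·σ_2 = 6(Δ_1 - Δ_0) = 24
Natural end conditions: σ_0 = σ_2 = 0.
Solving the tridiagonal system: σ_0 = 0, σ_1 = 4, σ_2 = 0.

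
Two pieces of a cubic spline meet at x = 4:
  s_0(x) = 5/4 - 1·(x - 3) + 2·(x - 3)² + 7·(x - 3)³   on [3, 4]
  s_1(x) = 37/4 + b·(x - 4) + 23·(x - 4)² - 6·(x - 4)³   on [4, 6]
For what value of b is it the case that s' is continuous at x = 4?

s_0'(x) = -1 + 4·(x - 3) + 21·(x - 3)², so s_0'(4) = 24. On the right, s_1'(4) = b, so b = 24.

24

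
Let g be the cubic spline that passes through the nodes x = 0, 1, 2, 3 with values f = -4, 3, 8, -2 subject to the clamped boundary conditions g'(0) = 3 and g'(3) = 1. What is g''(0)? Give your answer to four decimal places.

Let M_i = g''(x_i). Step sizes h_i = 1, 1, 1; slopes of the chords Δ_i = (y_(i+1) - y_i)/h_i = 7, 5, -10.
  1·M_0 + 4·M_1 + 1·M_2 = 6(Δ_1 - Δ_0) = -12
  1·M_1 + 4·M_2 + 1·M_3 = 6(Δ_2 - Δ_1) = -90
Clamped end conditions give two more equations: 2h_0·M_0 + h_0·M_1 = 6(Δ_0 - g'(0)) = 24 and h_2·M_2 + 2h_2·M_3 = 6(g'(3) - Δ_2) = 66.
Hence M_0 = 154/15, M_1 = 52/15, M_2 = -542/15, M_3 = 766/15.

10.2667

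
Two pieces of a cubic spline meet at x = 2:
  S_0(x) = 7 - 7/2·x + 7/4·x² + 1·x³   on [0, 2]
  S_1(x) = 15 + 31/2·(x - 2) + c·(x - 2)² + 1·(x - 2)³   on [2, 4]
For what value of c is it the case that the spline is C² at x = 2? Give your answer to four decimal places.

7.7500

S_0''(x) = 7/2 + 6·x, so S_0''(2) = 31/2. On the right, S_1''(2) = 2c, so c = 31/4.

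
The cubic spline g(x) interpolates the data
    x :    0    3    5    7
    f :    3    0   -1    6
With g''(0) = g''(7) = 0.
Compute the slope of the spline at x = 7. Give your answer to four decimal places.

With σ_i denoting the second derivative at x_i, h_i = 3, 2, 2, and Δ_i = (y_(i+1) − y_i)/h_i = -1, -1/2, 7/2:
  3·σ_0 + 10·σ_1 + 2·σ_2 = 6(Δ_1 - Δ_0) = 3
  2·σ_1 + 8·σ_2 + 2·σ_3 = 6(Δ_2 - Δ_1) = 24
Natural end conditions: σ_0 = σ_3 = 0.
Forward elimination and back-substitution give σ_0 = 0, σ_1 = -6/19, σ_2 = 117/38, σ_3 = 0.
On [5, 7], g'(x) = b_2 + 2c_2·(x - 5) + 3d_2·(x - 5)² with b_2 = Δ_2 - h_2(2σ_2 + σ_3)/6 = 55/38, c_2 = σ_2/2 = 117/76, d_2 = (σ_3 - σ_2)/(6h_2) = -39/152. So g'(7) = 86/19.

4.5263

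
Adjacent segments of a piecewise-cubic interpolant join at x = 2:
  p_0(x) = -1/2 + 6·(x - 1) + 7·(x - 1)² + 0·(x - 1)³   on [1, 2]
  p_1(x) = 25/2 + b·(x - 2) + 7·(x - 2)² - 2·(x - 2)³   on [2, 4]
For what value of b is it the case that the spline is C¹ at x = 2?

p_0'(x) = 6 + 14·(x - 1) + 0·(x - 1)², so p_0'(2) = 20. On the right, p_1'(2) = b, so b = 20.

20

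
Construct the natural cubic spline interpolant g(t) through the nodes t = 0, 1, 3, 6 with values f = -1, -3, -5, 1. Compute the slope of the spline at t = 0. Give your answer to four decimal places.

Let m_i = g''(x_i). Step sizes h_i = 1, 2, 3; slopes of the chords Δ_i = (y_(i+1) - y_i)/h_i = -2, -1, 2.
  1·m_0 + 6·m_1 + 2·m_2 = 6(Δ_1 - Δ_0) = 6
  2·m_1 + 10·m_2 + 3·m_3 = 6(Δ_2 - Δ_1) = 18
Natural end conditions: m_0 = m_3 = 0.
Hence m_0 = 0, m_1 = 3/7, m_2 = 12/7, m_3 = 0.
On [0, 1], g'(t) = b_0 + 2c_0·t + 3d_0·t² with b_0 = Δ_0 - h_0(2m_0 + m_1)/6 = -29/14, c_0 = m_0/2 = 0, d_0 = (m_1 - m_0)/(6h_0) = 1/14. So g'(0) = -29/14.

-2.0714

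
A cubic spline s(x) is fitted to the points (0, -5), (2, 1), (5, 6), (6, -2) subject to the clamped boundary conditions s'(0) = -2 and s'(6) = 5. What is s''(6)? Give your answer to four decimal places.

Let σ_i = s''(x_i). Step sizes h_i = 2, 3, 1; slopes of the chords Δ_i = (y_(i+1) - y_i)/h_i = 3, 5/3, -8.
  2·σ_0 + 10·σ_1 + 3·σ_2 = 6(Δ_1 - Δ_0) = -8
  3·σ_1 + 8·σ_2 + 1·σ_3 = 6(Δ_2 - Δ_1) = -58
Clamped end conditions give two more equations: 2h_0·σ_0 + h_0·σ_1 = 6(Δ_0 - s'(0)) = 30 and h_2·σ_2 + 2h_2·σ_3 = 6(s'(6) - Δ_2) = 78.
Hence σ_0 = 253/39, σ_1 = 79/39, σ_2 = -536/39, σ_3 = 1789/39.

45.8718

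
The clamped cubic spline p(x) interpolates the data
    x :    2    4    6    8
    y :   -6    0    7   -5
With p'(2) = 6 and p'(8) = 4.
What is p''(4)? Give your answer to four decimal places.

Let σ_i = p''(x_i). Step sizes h_i = 2, 2, 2; slopes of the chords Δ_i = (y_(i+1) - y_i)/h_i = 3, 7/2, -6.
  2·σ_0 + 8·σ_1 + 2·σ_2 = 6(Δ_1 - Δ_0) = 3
  2·σ_1 + 8·σ_2 + 2·σ_3 = 6(Δ_2 - Δ_1) = -57
Clamped end conditions give two more equations: 2h_0·σ_0 + h_0·σ_1 = 6(Δ_0 - p'(2)) = -18 and h_2·σ_2 + 2h_2·σ_3 = 6(p'(8) - Δ_2) = 60.
Solving the tridiagonal system: σ_0 = -221/30, σ_1 = 86/15, σ_2 = -211/15, σ_3 = 661/30.

5.7333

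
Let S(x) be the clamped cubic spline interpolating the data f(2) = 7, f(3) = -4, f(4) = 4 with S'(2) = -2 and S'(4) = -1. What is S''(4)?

With m_i denoting the second derivative at x_i, h_i = 1, 1, and Δ_i = (y_(i+1) − y_i)/h_i = -11, 8:
  1·m_0 + 4·m_1 + 1·m_2 = 6(Δ_1 - Δ_0) = 114
Clamped end conditions give two more equations: 2h_0·m_0 + h_0·m_1 = 6(Δ_0 - S'(2)) = -54 and h_1·m_1 + 2h_1·m_2 = 6(S'(4) - Δ_1) = -54.
Solving the tridiagonal system: m_0 = -55, m_1 = 56, m_2 = -55.

-55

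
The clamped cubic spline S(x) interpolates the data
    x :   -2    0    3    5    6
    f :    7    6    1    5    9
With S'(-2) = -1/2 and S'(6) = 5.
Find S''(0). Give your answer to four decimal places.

Put m_i = S'' at the i-th knot. Here h = (2, 3, 2, 1) and Δ = (-1/2, -5/3, 2, 4), so the interior equations h_(i-1)·m_(i-1) + 2(h_(i-1)+h_i)·m_i + h_i·m_(i+1) = 6(Δ_i − Δ_(i-1)) read
  2·m_0 + 10·m_1 + 3·m_2 = 6(Δ_1 - Δ_0) = -7
  3·m_1 + 10·m_2 + 2·m_3 = 6(Δ_2 - Δ_1) = 22
  2·m_2 + 6·m_3 + 1·m_4 = 6(Δ_3 - Δ_2) = 12
Clamped end conditions give two more equations: 2h_0·m_0 + h_0·m_1 = 6(Δ_0 - S'(-2)) = 0 and h_3·m_3 + 2h_3·m_4 = 6(S'(6) - Δ_3) = 6.
Hence m_0 = 74/91, m_1 = -148/91, m_2 = 695/273, m_3 = 194/273, m_4 = 722/273.

-1.6264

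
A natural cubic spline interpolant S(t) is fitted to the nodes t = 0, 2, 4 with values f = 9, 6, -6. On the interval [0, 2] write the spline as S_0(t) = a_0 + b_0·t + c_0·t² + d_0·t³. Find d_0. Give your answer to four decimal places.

With M_i denoting the second derivative at x_i, h_i = 2, 2, and Δ_i = (y_(i+1) − y_i)/h_i = -3/2, -6:
  2·M_0 + 8·M_1 + 2·M_2 = 6(Δ_1 - Δ_0) = -27
Natural end conditions: M_0 = M_2 = 0.
Forward elimination and back-substitution give M_0 = 0, M_1 = -27/8, M_2 = 0.
On [0, 2], with S_0(t) = a_0 + b_0·t + c_0·t² + d_0·t³: c_0 = M_0/2 = 0, d_0 = (M_1 - M_0)/(6h_0) = -9/32, b_0 = Δ_0 - h_0(2M_0 + M_1)/6 = -3/8.

-0.2813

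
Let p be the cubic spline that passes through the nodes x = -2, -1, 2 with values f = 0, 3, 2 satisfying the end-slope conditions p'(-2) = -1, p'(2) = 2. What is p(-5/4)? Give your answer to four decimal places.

Write M_i for p''(x_i). With h_i = 1, 3 and divided differences Δ_i = 3, -1/3, the continuity of p' gives the tridiagonal system
  1·M_0 + 8·M_1 + 3·M_2 = 6(Δ_1 - Δ_0) = -20
Clamped end conditions give two more equations: 2h_0·M_0 + h_0·M_1 = 6(Δ_0 - p'(-2)) = 24 and h_1·M_1 + 2h_1·M_2 = 6(p'(2) - Δ_1) = 14.
Solving: M_0 = 61/4, M_1 = -13/2, M_2 = 67/12.
On [-2, -1], p(x) = 0 - 1·(x + 2) + 61/8·(x + 2)² - 29/8·(x + 2)³.
With (x + 2) = 3/4: p(-5/4) = 1029/512.

2.0098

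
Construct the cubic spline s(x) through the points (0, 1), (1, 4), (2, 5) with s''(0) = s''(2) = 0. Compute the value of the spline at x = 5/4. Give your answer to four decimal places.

4.4141

Put σ_i = s'' at the i-th knot. Here h = (1, 1) and Δ = (3, 1), so the interior equations h_(i-1)·σ_(i-1) + 2(h_(i-1)+h_i)·σ_i + h_i·σ_(i+1) = 6(Δ_i − Δ_(i-1)) read
  1·σ_0 + 4·σ_1 + 1·σ_2 = 6(Δ_1 - Δ_0) = -12
Natural end conditions: σ_0 = σ_2 = 0.
Solving the tridiagonal system: σ_0 = 0, σ_1 = -3, σ_2 = 0.
On [1, 2], s(x) = 4 + 2·(x - 1) - 3/2·(x - 1)² + 1/2·(x - 1)³.
With (x - 1) = 1/4: s(5/4) = 565/128.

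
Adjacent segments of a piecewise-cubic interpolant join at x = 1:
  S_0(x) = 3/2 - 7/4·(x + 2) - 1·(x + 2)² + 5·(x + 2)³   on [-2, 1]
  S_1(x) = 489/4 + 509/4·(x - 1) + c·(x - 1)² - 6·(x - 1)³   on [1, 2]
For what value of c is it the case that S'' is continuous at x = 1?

S_0''(x) = -2 + 30·(x + 2), so S_0''(1) = 88. On the right, S_1''(1) = 2c, so c = 44.

44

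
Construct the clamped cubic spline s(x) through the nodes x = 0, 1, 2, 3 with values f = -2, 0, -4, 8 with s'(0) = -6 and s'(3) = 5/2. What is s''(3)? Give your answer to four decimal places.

-50.5333

With σ_i denoting the second derivative at x_i, h_i = 1, 1, 1, and Δ_i = (y_(i+1) − y_i)/h_i = 2, -4, 12:
  1·σ_0 + 4·σ_1 + 1·σ_2 = 6(Δ_1 - Δ_0) = -36
  1·σ_1 + 4·σ_2 + 1·σ_3 = 6(Δ_2 - Δ_1) = 96
Clamped end conditions give two more equations: 2h_0·σ_0 + h_0·σ_1 = 6(Δ_0 - s'(0)) = 48 and h_2·σ_2 + 2h_2·σ_3 = 6(s'(3) - Δ_2) = -57.
Forward elimination and back-substitution give σ_0 = 583/15, σ_1 = -446/15, σ_2 = 661/15, σ_3 = -758/15.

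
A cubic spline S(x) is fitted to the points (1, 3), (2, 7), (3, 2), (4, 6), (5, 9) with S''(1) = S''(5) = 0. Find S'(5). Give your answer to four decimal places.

Write M_i for S''(x_i). With h_i = 1, 1, 1, 1 and divided differences Δ_i = 4, -5, 4, 3, the continuity of S' gives the tridiagonal system
  1·M_0 + 4·M_1 + 1·M_2 = 6(Δ_1 - Δ_0) = -54
  1·M_1 + 4·M_2 + 1·M_3 = 6(Δ_2 - Δ_1) = 54
  1·M_2 + 4·M_3 + 1·M_4 = 6(Δ_3 - Δ_2) = -6
Natural end conditions: M_0 = M_4 = 0.
Hence M_0 = 0, M_1 = -129/7, M_2 = 138/7, M_3 = -45/7, M_4 = 0.
On [4, 5], S'(x) = b_3 + 2c_3·(x - 4) + 3d_3·(x - 4)² with b_3 = Δ_3 - h_3(2M_3 + M_4)/6 = 36/7, c_3 = M_3/2 = -45/14, d_3 = (M_4 - M_3)/(6h_3) = 15/14. So S'(5) = 27/14.

1.9286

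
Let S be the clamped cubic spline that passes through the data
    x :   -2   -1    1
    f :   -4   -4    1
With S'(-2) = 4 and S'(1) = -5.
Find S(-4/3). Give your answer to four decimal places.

-3.8148

Put σ_i = S'' at the i-th knot. Here h = (1, 2) and Δ = (0, 5/2), so the interior equations h_(i-1)·σ_(i-1) + 2(h_(i-1)+h_i)·σ_i + h_i·σ_(i+1) = 6(Δ_i − Δ_(i-1)) read
  1·σ_0 + 6·σ_1 + 2·σ_2 = 6(Δ_1 - Δ_0) = 15
Clamped end conditions give two more equations: 2h_0·σ_0 + h_0·σ_1 = 6(Δ_0 - S'(-2)) = -24 and h_1·σ_1 + 2h_1·σ_2 = 6(S'(1) - Δ_1) = -45.
Hence σ_0 = -35/2, σ_1 = 11, σ_2 = -67/4.
On [-2, -1], S(x) = -4 + 4·(x + 2) - 35/4·(x + 2)² + 19/4·(x + 2)³.
With (x + 2) = 2/3: S(-4/3) = -103/27.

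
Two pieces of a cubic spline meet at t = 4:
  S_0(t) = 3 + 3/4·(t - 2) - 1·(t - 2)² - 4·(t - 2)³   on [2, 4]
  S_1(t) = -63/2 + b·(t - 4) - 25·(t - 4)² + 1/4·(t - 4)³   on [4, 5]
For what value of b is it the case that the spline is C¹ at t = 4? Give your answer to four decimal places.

S_0'(t) = 3/4 - 2·(t - 2) - 12·(t - 2)², so S_0'(4) = -205/4. On the right, S_1'(4) = b, so b = -205/4.

-51.2500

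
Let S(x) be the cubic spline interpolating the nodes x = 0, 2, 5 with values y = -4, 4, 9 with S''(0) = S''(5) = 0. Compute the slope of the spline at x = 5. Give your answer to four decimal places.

0.9667

Write M_i for S''(x_i). With h_i = 2, 3 and divided differences Δ_i = 4, 5/3, the continuity of S' gives the tridiagonal system
  2·M_0 + 10·M_1 + 3·M_2 = 6(Δ_1 - Δ_0) = -14
Natural end conditions: M_0 = M_2 = 0.
Forward elimination and back-substitution give M_0 = 0, M_1 = -7/5, M_2 = 0.
On [2, 5], S'(x) = b_1 + 2c_1·(x - 2) + 3d_1·(x - 2)² with b_1 = Δ_1 - h_1(2M_1 + M_2)/6 = 46/15, c_1 = M_1/2 = -7/10, d_1 = (M_2 - M_1)/(6h_1) = 7/90. So S'(5) = 29/30.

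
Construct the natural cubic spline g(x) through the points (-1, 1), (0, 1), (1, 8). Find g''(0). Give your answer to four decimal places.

10.5000

Write M_i for g''(x_i). With h_i = 1, 1 and divided differences Δ_i = 0, 7, the continuity of g' gives the tridiagonal system
  1·M_0 + 4·M_1 + 1·M_2 = 6(Δ_1 - Δ_0) = 42
Natural end conditions: M_0 = M_2 = 0.
Hence M_0 = 0, M_1 = 21/2, M_2 = 0.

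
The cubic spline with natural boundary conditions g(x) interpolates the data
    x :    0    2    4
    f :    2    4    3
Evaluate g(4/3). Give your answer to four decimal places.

3.6111

Put σ_i = g'' at the i-th knot. Here h = (2, 2) and Δ = (1, -1/2), so the interior equations h_(i-1)·σ_(i-1) + 2(h_(i-1)+h_i)·σ_i + h_i·σ_(i+1) = 6(Δ_i − Δ_(i-1)) read
  2·σ_0 + 8·σ_1 + 2·σ_2 = 6(Δ_1 - Δ_0) = -9
Natural end conditions: σ_0 = σ_2 = 0.
Hence σ_0 = 0, σ_1 = -9/8, σ_2 = 0.
On [0, 2], g(x) = 2 + 11/8·x + 0·x² - 3/32·x³.
With x = 4/3: g(4/3) = 65/18.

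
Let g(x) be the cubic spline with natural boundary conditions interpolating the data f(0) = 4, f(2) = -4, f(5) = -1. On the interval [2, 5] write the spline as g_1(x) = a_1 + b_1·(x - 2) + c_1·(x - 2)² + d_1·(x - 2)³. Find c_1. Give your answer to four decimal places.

With m_i denoting the second derivative at x_i, h_i = 2, 3, and Δ_i = (y_(i+1) − y_i)/h_i = -4, 1:
  2·m_0 + 10·m_1 + 3·m_2 = 6(Δ_1 - Δ_0) = 30
Natural end conditions: m_0 = m_2 = 0.
Solving: m_0 = 0, m_1 = 3, m_2 = 0.
On [2, 5], with g_1(x) = a_1 + b_1·(x - 2) + c_1·(x - 2)² + d_1·(x - 2)³: c_1 = m_1/2 = 3/2, d_1 = (m_2 - m_1)/(6h_1) = -1/6, b_1 = Δ_1 - h_1(2m_1 + m_2)/6 = -2.

1.5000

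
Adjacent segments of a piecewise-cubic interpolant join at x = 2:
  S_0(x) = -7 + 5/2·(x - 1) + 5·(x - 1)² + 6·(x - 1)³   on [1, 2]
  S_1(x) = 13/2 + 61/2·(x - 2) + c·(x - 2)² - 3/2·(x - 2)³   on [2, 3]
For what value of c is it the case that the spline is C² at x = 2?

23

S_0''(x) = 10 + 36·(x - 1), so S_0''(2) = 46. On the right, S_1''(2) = 2c, so c = 23.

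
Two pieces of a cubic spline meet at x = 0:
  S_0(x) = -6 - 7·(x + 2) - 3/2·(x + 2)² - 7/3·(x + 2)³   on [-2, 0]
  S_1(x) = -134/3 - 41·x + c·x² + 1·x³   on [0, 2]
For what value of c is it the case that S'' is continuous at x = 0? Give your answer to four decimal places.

S_0''(x) = -3 - 14·(x + 2), so S_0''(0) = -31. On the right, S_1''(0) = 2c, so c = -31/2.

-15.5000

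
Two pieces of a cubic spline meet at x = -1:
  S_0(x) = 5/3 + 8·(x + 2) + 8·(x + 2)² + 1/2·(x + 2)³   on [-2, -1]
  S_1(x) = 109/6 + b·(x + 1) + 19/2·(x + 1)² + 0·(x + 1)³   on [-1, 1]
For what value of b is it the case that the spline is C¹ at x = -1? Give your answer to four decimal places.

25.5000

S_0'(x) = 8 + 16·(x + 2) + 3/2·(x + 2)², so S_0'(-1) = 51/2. On the right, S_1'(-1) = b, so b = 51/2.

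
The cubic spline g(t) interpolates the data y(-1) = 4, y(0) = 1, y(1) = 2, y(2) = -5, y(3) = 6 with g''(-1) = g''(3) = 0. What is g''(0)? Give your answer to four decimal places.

11.7857

With M_i denoting the second derivative at x_i, h_i = 1, 1, 1, 1, and Δ_i = (y_(i+1) − y_i)/h_i = -3, 1, -7, 11:
  1·M_0 + 4·M_1 + 1·M_2 = 6(Δ_1 - Δ_0) = 24
  1·M_1 + 4·M_2 + 1·M_3 = 6(Δ_2 - Δ_1) = -48
  1·M_2 + 4·M_3 + 1·M_4 = 6(Δ_3 - Δ_2) = 108
Natural end conditions: M_0 = M_4 = 0.
Hence M_0 = 0, M_1 = 165/14, M_2 = -162/7, M_3 = 459/14, M_4 = 0.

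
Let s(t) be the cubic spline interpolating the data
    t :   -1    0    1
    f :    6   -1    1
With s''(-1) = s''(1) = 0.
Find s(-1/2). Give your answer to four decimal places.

1.6563

Let M_i = s''(x_i). Step sizes h_i = 1, 1; slopes of the chords Δ_i = (y_(i+1) - y_i)/h_i = -7, 2.
  1·M_0 + 4·M_1 + 1·M_2 = 6(Δ_1 - Δ_0) = 54
Natural end conditions: M_0 = M_2 = 0.
Solving: M_0 = 0, M_1 = 27/2, M_2 = 0.
On [-1, 0], s(t) = 6 - 37/4·(t + 1) + 0·(t + 1)² + 9/4·(t + 1)³.
With (t + 1) = 1/2: s(-1/2) = 53/32.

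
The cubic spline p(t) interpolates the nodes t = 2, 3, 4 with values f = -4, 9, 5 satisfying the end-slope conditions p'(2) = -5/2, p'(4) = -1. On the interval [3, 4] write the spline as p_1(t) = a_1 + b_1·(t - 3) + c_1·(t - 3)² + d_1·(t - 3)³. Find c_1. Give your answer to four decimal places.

Let σ_i = p''(x_i). Step sizes h_i = 1, 1; slopes of the chords Δ_i = (y_(i+1) - y_i)/h_i = 13, -4.
  1·σ_0 + 4·σ_1 + 1·σ_2 = 6(Δ_1 - Δ_0) = -102
Clamped end conditions give two more equations: 2h_0·σ_0 + h_0·σ_1 = 6(Δ_0 - p'(2)) = 93 and h_1·σ_1 + 2h_1·σ_2 = 6(p'(4) - Δ_1) = 18.
Solving: σ_0 = 291/4, σ_1 = -105/2, σ_2 = 141/4.
On [3, 4], with p_1(t) = a_1 + b_1·(t - 3) + c_1·(t - 3)² + d_1·(t - 3)³: c_1 = σ_1/2 = -105/4, d_1 = (σ_2 - σ_1)/(6h_1) = 117/8, b_1 = Δ_1 - h_1(2σ_1 + σ_2)/6 = 61/8.

-26.2500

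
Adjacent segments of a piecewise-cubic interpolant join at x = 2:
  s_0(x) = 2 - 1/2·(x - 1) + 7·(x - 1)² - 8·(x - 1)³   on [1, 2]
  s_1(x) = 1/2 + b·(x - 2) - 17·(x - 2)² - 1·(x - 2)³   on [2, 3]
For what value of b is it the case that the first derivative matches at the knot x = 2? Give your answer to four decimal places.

s_0'(x) = -1/2 + 14·(x - 1) - 24·(x - 1)², so s_0'(2) = -21/2. On the right, s_1'(2) = b, so b = -21/2.

-10.5000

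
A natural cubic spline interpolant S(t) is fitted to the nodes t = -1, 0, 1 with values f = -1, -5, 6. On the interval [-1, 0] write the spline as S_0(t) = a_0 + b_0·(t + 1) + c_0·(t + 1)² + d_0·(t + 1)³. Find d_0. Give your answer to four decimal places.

3.7500

Write σ_i for S''(x_i). With h_i = 1, 1 and divided differences Δ_i = -4, 11, the continuity of S' gives the tridiagonal system
  1·σ_0 + 4·σ_1 + 1·σ_2 = 6(Δ_1 - Δ_0) = 90
Natural end conditions: σ_0 = σ_2 = 0.
Forward elimination and back-substitution give σ_0 = 0, σ_1 = 45/2, σ_2 = 0.
On [-1, 0], with S_0(t) = a_0 + b_0·(t + 1) + c_0·(t + 1)² + d_0·(t + 1)³: c_0 = σ_0/2 = 0, d_0 = (σ_1 - σ_0)/(6h_0) = 15/4, b_0 = Δ_0 - h_0(2σ_0 + σ_1)/6 = -31/4.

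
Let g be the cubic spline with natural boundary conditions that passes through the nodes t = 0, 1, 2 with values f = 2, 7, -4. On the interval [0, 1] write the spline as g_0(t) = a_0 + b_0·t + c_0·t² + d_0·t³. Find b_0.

9

Let M_i = g''(x_i). Step sizes h_i = 1, 1; slopes of the chords Δ_i = (y_(i+1) - y_i)/h_i = 5, -11.
  1·M_0 + 4·M_1 + 1·M_2 = 6(Δ_1 - Δ_0) = -96
Natural end conditions: M_0 = M_2 = 0.
Forward elimination and back-substitution give M_0 = 0, M_1 = -24, M_2 = 0.
On [0, 1], with g_0(t) = a_0 + b_0·t + c_0·t² + d_0·t³: c_0 = M_0/2 = 0, d_0 = (M_1 - M_0)/(6h_0) = -4, b_0 = Δ_0 - h_0(2M_0 + M_1)/6 = 9.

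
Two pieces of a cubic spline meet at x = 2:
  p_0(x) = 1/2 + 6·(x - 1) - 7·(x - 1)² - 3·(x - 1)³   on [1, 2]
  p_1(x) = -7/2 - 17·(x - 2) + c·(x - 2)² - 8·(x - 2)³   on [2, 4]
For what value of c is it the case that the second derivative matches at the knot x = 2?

-16

p_0''(x) = -14 - 18·(x - 1), so p_0''(2) = -32. On the right, p_1''(2) = 2c, so c = -16.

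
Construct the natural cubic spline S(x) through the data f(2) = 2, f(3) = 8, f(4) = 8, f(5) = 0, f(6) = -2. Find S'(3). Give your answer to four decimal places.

Put M_i = S'' at the i-th knot. Here h = (1, 1, 1, 1) and Δ = (6, 0, -8, -2), so the interior equations h_(i-1)·M_(i-1) + 2(h_(i-1)+h_i)·M_i + h_i·M_(i+1) = 6(Δ_i − Δ_(i-1)) read
  1·M_0 + 4·M_1 + 1·M_2 = 6(Δ_1 - Δ_0) = -36
  1·M_1 + 4·M_2 + 1·M_3 = 6(Δ_2 - Δ_1) = -48
  1·M_2 + 4·M_3 + 1·M_4 = 6(Δ_3 - Δ_2) = 36
Natural end conditions: M_0 = M_4 = 0.
Solving the tridiagonal system: M_0 = 0, M_1 = -39/7, M_2 = -96/7, M_3 = 87/7, M_4 = 0.
On [3, 4], S'(x) = b_1 + 2c_1·(x - 3) + 3d_1·(x - 3)² with b_1 = Δ_1 - h_1(2M_1 + M_2)/6 = 29/7, c_1 = M_1/2 = -39/14, d_1 = (M_2 - M_1)/(6h_1) = -19/14. So S'(3) = 29/7.

4.1429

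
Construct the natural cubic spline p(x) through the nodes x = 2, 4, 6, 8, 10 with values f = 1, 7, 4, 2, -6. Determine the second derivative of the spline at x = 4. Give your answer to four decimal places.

Let M_i = p''(x_i). Step sizes h_i = 2, 2, 2, 2; slopes of the chords Δ_i = (y_(i+1) - y_i)/h_i = 3, -3/2, -1, -4.
  2·M_0 + 8·M_1 + 2·M_2 = 6(Δ_1 - Δ_0) = -27
  2·M_1 + 8·M_2 + 2·M_3 = 6(Δ_2 - Δ_1) = 3
  2·M_2 + 8·M_3 + 2·M_4 = 6(Δ_3 - Δ_2) = -18
Natural end conditions: M_0 = M_4 = 0.
Hence M_0 = 0, M_1 = -435/112, M_2 = 57/28, M_3 = -309/112, M_4 = 0.

-3.8839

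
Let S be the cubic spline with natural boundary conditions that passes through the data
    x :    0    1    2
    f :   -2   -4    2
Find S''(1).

12

Write M_i for S''(x_i). With h_i = 1, 1 and divided differences Δ_i = -2, 6, the continuity of S' gives the tridiagonal system
  1·M_0 + 4·M_1 + 1·M_2 = 6(Δ_1 - Δ_0) = 48
Natural end conditions: M_0 = M_2 = 0.
Hence M_0 = 0, M_1 = 12, M_2 = 0.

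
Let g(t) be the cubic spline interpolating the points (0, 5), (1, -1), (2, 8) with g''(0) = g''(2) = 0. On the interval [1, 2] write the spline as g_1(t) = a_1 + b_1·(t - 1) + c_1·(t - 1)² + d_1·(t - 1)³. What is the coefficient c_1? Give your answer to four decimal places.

Write σ_i for g''(x_i). With h_i = 1, 1 and divided differences Δ_i = -6, 9, the continuity of g' gives the tridiagonal system
  1·σ_0 + 4·σ_1 + 1·σ_2 = 6(Δ_1 - Δ_0) = 90
Natural end conditions: σ_0 = σ_2 = 0.
Solving the tridiagonal system: σ_0 = 0, σ_1 = 45/2, σ_2 = 0.
On [1, 2], with g_1(t) = a_1 + b_1·(t - 1) + c_1·(t - 1)² + d_1·(t - 1)³: c_1 = σ_1/2 = 45/4, d_1 = (σ_2 - σ_1)/(6h_1) = -15/4, b_1 = Δ_1 - h_1(2σ_1 + σ_2)/6 = 3/2.

11.2500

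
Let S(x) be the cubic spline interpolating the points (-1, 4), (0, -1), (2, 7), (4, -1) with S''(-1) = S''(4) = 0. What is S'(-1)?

With M_i denoting the second derivative at x_i, h_i = 1, 2, 2, and Δ_i = (y_(i+1) − y_i)/h_i = -5, 4, -4:
  1·M_0 + 6·M_1 + 2·M_2 = 6(Δ_1 - Δ_0) = 54
  2·M_1 + 8·M_2 + 2·M_3 = 6(Δ_2 - Δ_1) = -48
Natural end conditions: M_0 = M_3 = 0.
Solving: M_0 = 0, M_1 = 12, M_2 = -9, M_3 = 0.
On [-1, 0], S'(x) = b_0 + 2c_0·(x + 1) + 3d_0·(x + 1)² with b_0 = Δ_0 - h_0(2M_0 + M_1)/6 = -7, c_0 = M_0/2 = 0, d_0 = (M_1 - M_0)/(6h_0) = 2. So S'(-1) = -7.

-7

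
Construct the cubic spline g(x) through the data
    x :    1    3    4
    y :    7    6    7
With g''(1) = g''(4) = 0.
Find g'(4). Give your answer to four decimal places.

1.2500

Let σ_i = g''(x_i). Step sizes h_i = 2, 1; slopes of the chords Δ_i = (y_(i+1) - y_i)/h_i = -1/2, 1.
  2·σ_0 + 6·σ_1 + 1·σ_2 = 6(Δ_1 - Δ_0) = 9
Natural end conditions: σ_0 = σ_2 = 0.
Hence σ_0 = 0, σ_1 = 3/2, σ_2 = 0.
On [3, 4], g'(x) = b_1 + 2c_1·(x - 3) + 3d_1·(x - 3)² with b_1 = Δ_1 - h_1(2σ_1 + σ_2)/6 = 1/2, c_1 = σ_1/2 = 3/4, d_1 = (σ_2 - σ_1)/(6h_1) = -1/4. So g'(4) = 5/4.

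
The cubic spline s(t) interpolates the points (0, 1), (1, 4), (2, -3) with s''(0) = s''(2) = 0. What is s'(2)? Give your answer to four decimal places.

-9.5000

Put M_i = s'' at the i-th knot. Here h = (1, 1) and Δ = (3, -7), so the interior equations h_(i-1)·M_(i-1) + 2(h_(i-1)+h_i)·M_i + h_i·M_(i+1) = 6(Δ_i − Δ_(i-1)) read
  1·M_0 + 4·M_1 + 1·M_2 = 6(Δ_1 - Δ_0) = -60
Natural end conditions: M_0 = M_2 = 0.
Forward elimination and back-substitution give M_0 = 0, M_1 = -15, M_2 = 0.
On [1, 2], s'(t) = b_1 + 2c_1·(t - 1) + 3d_1·(t - 1)² with b_1 = Δ_1 - h_1(2M_1 + M_2)/6 = -2, c_1 = M_1/2 = -15/2, d_1 = (M_2 - M_1)/(6h_1) = 5/2. So s'(2) = -19/2.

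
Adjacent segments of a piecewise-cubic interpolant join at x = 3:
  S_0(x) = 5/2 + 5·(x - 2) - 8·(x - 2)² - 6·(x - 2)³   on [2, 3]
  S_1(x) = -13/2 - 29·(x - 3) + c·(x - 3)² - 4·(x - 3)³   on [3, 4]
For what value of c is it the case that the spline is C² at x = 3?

S_0''(x) = -16 - 36·(x - 2), so S_0''(3) = -52. On the right, S_1''(3) = 2c, so c = -26.

-26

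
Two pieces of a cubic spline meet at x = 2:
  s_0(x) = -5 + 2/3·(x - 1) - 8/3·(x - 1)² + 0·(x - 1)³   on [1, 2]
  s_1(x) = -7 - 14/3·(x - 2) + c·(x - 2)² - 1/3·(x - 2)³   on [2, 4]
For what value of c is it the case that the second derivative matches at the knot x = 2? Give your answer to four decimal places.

s_0''(x) = -16/3 + 0·(x - 1), so s_0''(2) = -16/3. On the right, s_1''(2) = 2c, so c = -8/3.

-2.6667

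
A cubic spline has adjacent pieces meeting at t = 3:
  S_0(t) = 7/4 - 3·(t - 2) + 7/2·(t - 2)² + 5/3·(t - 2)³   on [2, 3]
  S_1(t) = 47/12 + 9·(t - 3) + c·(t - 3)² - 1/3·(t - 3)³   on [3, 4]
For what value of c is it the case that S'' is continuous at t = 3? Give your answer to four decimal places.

S_0''(t) = 7 + 10·(t - 2), so S_0''(3) = 17. On the right, S_1''(3) = 2c, so c = 17/2.

8.5000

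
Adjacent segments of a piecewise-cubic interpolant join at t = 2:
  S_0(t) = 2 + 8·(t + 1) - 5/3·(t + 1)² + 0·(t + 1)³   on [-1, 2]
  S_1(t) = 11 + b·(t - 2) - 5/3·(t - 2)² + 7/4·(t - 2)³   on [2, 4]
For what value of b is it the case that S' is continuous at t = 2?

S_0'(t) = 8 - 10/3·(t + 1) + 0·(t + 1)², so S_0'(2) = -2. On the right, S_1'(2) = b, so b = -2.

-2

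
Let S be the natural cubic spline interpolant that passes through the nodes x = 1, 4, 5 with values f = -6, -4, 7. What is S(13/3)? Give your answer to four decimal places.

-0.8117

With M_i denoting the second derivative at x_i, h_i = 3, 1, and Δ_i = (y_(i+1) − y_i)/h_i = 2/3, 11:
  3·M_0 + 8·M_1 + 1·M_2 = 6(Δ_1 - Δ_0) = 62
Natural end conditions: M_0 = M_2 = 0.
Solving: M_0 = 0, M_1 = 31/4, M_2 = 0.
On [4, 5], S(x) = -4 + 101/12·(x - 4) + 31/8·(x - 4)² - 31/24·(x - 4)³.
With (x - 4) = 1/3: S(13/3) = -263/324.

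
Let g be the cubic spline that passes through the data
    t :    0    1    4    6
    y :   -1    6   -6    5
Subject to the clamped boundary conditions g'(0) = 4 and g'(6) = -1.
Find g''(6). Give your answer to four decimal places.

Put σ_i = g'' at the i-th knot. Here h = (1, 3, 2) and Δ = (7, -4, 11/2), so the interior equations h_(i-1)·σ_(i-1) + 2(h_(i-1)+h_i)·σ_i + h_i·σ_(i+1) = 6(Δ_i − Δ_(i-1)) read
  1·σ_0 + 8·σ_1 + 3·σ_2 = 6(Δ_1 - Δ_0) = -66
  3·σ_1 + 10·σ_2 + 2·σ_3 = 6(Δ_2 - Δ_1) = 57
Clamped end conditions give two more equations: 2h_0·σ_0 + h_0·σ_1 = 6(Δ_0 - g'(0)) = 18 and h_2·σ_2 + 2h_2·σ_3 = 6(g'(6) - Δ_2) = -39.
Solving the tridiagonal system: σ_0 = 435/26, σ_1 = -201/13, σ_2 = 355/26, σ_3 = -431/26.

-16.5769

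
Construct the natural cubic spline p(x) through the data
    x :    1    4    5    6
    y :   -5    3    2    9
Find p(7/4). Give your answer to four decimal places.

With M_i denoting the second derivative at x_i, h_i = 3, 1, 1, and Δ_i = (y_(i+1) − y_i)/h_i = 8/3, -1, 7:
  3·M_0 + 8·M_1 + 1·M_2 = 6(Δ_1 - Δ_0) = -22
  1·M_1 + 4·M_2 + 1·M_3 = 6(Δ_2 - Δ_1) = 48
Natural end conditions: M_0 = M_3 = 0.
Solving: M_0 = 0, M_1 = -136/31, M_2 = 406/31, M_3 = 0.
On [1, 4], p(x) = -5 + 452/93·(x - 1) + 0·(x - 1)² - 68/279·(x - 1)³.
With (x - 1) = 3/4: p(7/4) = -723/496.

-1.4577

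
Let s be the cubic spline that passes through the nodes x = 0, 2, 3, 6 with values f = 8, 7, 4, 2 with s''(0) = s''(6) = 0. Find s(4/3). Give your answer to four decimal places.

8.0373

Write M_i for s''(x_i). With h_i = 2, 1, 3 and divided differences Δ_i = -1/2, -3, -2/3, the continuity of s' gives the tridiagonal system
  2·M_0 + 6·M_1 + 1·M_2 = 6(Δ_1 - Δ_0) = -15
  1·M_1 + 8·M_2 + 3·M_3 = 6(Δ_2 - Δ_1) = 14
Natural end conditions: M_0 = M_3 = 0.
Solving the tridiagonal system: M_0 = 0, M_1 = -134/47, M_2 = 99/47, M_3 = 0.
On [0, 2], s(x) = 8 + 127/282·x + 0·x² - 67/282·x³.
With x = 4/3: s(4/3) = 30598/3807.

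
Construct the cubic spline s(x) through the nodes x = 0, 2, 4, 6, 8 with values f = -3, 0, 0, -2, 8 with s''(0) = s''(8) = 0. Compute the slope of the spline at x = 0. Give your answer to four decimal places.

With σ_i denoting the second derivative at x_i, h_i = 2, 2, 2, 2, and Δ_i = (y_(i+1) − y_i)/h_i = 3/2, 0, -1, 5:
  2·σ_0 + 8·σ_1 + 2·σ_2 = 6(Δ_1 - Δ_0) = -9
  2·σ_1 + 8·σ_2 + 2·σ_3 = 6(Δ_2 - Δ_1) = -6
  2·σ_2 + 8·σ_3 + 2·σ_4 = 6(Δ_3 - Δ_2) = 36
Natural end conditions: σ_0 = σ_4 = 0.
Hence σ_0 = 0, σ_1 = -75/112, σ_2 = -51/28, σ_3 = 555/112, σ_4 = 0.
On [0, 2], s'(x) = b_0 + 2c_0·x + 3d_0·x² with b_0 = Δ_0 - h_0(2σ_0 + σ_1)/6 = 193/112, c_0 = σ_0/2 = 0, d_0 = (σ_1 - σ_0)/(6h_0) = -25/448. So s'(0) = 193/112.

1.7232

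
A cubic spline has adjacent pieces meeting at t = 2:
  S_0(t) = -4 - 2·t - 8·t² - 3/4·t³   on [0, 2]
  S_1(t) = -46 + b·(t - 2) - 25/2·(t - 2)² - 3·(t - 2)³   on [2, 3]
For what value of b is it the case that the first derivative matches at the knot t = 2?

S_0'(t) = -2 - 16·t - 9/4·t², so S_0'(2) = -43. On the right, S_1'(2) = b, so b = -43.

-43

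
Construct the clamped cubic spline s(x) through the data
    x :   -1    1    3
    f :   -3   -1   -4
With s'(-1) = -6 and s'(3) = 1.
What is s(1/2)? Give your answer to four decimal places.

Let m_i = s''(x_i). Step sizes h_i = 2, 2; slopes of the chords Δ_i = (y_(i+1) - y_i)/h_i = 1, -3/2.
  2·m_0 + 8·m_1 + 2·m_2 = 6(Δ_1 - Δ_0) = -15
Clamped end conditions give two more equations: 2h_0·m_0 + h_0·m_1 = 6(Δ_0 - s'(-1)) = 42 and h_1·m_1 + 2h_1·m_2 = 6(s'(3) - Δ_1) = 15.
Forward elimination and back-substitution give m_0 = 113/8, m_1 = -29/4, m_2 = 59/8.
On [-1, 1], s(x) = -3 - 6·(x + 1) + 113/16·(x + 1)² - 57/32·(x + 1)³.
With (x + 1) = 3/2: s(1/2) = -543/256.

-2.1211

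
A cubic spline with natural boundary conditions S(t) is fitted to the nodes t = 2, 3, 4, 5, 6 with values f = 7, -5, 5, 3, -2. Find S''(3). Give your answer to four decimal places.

Write M_i for S''(x_i). With h_i = 1, 1, 1, 1 and divided differences Δ_i = -12, 10, -2, -5, the continuity of S' gives the tridiagonal system
  1·M_0 + 4·M_1 + 1·M_2 = 6(Δ_1 - Δ_0) = 132
  1·M_1 + 4·M_2 + 1·M_3 = 6(Δ_2 - Δ_1) = -72
  1·M_2 + 4·M_3 + 1·M_4 = 6(Δ_3 - Δ_2) = -18
Natural end conditions: M_0 = M_4 = 0.
Forward elimination and back-substitution give M_0 = 0, M_1 = 1125/28, M_2 = -201/7, M_3 = 75/28, M_4 = 0.

40.1786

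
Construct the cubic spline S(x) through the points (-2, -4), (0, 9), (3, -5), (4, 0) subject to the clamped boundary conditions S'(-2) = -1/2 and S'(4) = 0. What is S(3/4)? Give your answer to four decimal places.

7.3606

Put M_i = S'' at the i-th knot. Here h = (2, 3, 1) and Δ = (13/2, -14/3, 5), so the interior equations h_(i-1)·M_(i-1) + 2(h_(i-1)+h_i)·M_i + h_i·M_(i+1) = 6(Δ_i − Δ_(i-1)) read
  2·M_0 + 10·M_1 + 3·M_2 = 6(Δ_1 - Δ_0) = -67
  3·M_1 + 8·M_2 + 1·M_3 = 6(Δ_2 - Δ_1) = 58
Clamped end conditions give two more equations: 2h_0·M_0 + h_0·M_1 = 6(Δ_0 - S'(-2)) = 42 and h_2·M_2 + 2h_2·M_3 = 6(S'(4) - Δ_2) = -30.
Solving the tridiagonal system: M_0 = 1405/78, M_1 = -586/39, M_2 = 614/39, M_3 = -892/39.
On [0, 3], S(x) = 9 + 97/39·x - 293/39·x² + 200/117·x³.
With x = 3/4: S(3/4) = 1531/208.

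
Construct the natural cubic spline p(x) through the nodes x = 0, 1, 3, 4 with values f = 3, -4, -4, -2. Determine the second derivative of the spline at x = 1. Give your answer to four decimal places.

With σ_i denoting the second derivative at x_i, h_i = 1, 2, 1, and Δ_i = (y_(i+1) − y_i)/h_i = -7, 0, 2:
  1·σ_0 + 6·σ_1 + 2·σ_2 = 6(Δ_1 - Δ_0) = 42
  2·σ_1 + 6·σ_2 + 1·σ_3 = 6(Δ_2 - Δ_1) = 12
Natural end conditions: σ_0 = σ_3 = 0.
Solving: σ_0 = 0, σ_1 = 57/8, σ_2 = -3/8, σ_3 = 0.

7.1250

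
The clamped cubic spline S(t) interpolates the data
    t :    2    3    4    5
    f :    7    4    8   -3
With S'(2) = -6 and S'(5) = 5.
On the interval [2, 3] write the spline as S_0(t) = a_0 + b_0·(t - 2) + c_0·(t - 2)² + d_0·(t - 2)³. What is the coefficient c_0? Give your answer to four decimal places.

Put M_i = S'' at the i-th knot. Here h = (1, 1, 1) and Δ = (-3, 4, -11), so the interior equations h_(i-1)·M_(i-1) + 2(h_(i-1)+h_i)·M_i + h_i·M_(i+1) = 6(Δ_i − Δ_(i-1)) read
  1·M_0 + 4·M_1 + 1·M_2 = 6(Δ_1 - Δ_0) = 42
  1·M_1 + 4·M_2 + 1·M_3 = 6(Δ_2 - Δ_1) = -90
Clamped end conditions give two more equations: 2h_0·M_0 + h_0·M_1 = 6(Δ_0 - S'(2)) = 18 and h_2·M_2 + 2h_2·M_3 = 6(S'(5) - Δ_2) = 96.
Solving the tridiagonal system: M_0 = -34/15, M_1 = 338/15, M_2 = -688/15, M_3 = 1064/15.
On [2, 3], with S_0(t) = a_0 + b_0·(t - 2) + c_0·(t - 2)² + d_0·(t - 2)³: c_0 = M_0/2 = -17/15, d_0 = (M_1 - M_0)/(6h_0) = 62/15, b_0 = Δ_0 - h_0(2M_0 + M_1)/6 = -6.

-1.1333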